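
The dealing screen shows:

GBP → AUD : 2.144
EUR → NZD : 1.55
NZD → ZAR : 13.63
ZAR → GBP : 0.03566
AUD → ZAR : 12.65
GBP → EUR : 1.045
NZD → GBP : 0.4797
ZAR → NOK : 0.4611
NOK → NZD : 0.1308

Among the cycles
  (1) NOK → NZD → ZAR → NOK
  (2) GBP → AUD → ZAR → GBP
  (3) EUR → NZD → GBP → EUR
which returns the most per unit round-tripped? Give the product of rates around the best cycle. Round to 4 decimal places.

0.9672

(1) 0.1308 × 13.63 × 0.4611 = 0.82205
(2) 2.144 × 12.65 × 0.03566 = 0.96716
(3) 1.55 × 0.4797 × 1.045 = 0.77699
Highest is cycle (2) at 0.9672 (≤1, no arbitrage).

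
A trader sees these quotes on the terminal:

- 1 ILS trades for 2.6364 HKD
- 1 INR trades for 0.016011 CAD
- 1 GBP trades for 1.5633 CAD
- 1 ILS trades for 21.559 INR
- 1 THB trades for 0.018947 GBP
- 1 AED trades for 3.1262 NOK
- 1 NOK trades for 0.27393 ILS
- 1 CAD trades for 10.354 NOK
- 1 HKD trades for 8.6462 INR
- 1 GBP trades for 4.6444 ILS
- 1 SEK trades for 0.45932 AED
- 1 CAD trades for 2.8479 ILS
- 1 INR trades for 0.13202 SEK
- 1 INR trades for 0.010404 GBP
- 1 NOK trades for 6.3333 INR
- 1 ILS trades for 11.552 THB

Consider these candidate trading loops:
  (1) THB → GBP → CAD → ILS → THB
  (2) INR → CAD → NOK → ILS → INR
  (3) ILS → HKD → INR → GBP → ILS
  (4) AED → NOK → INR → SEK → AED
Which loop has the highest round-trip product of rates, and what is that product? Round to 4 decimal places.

(1) 0.018947 × 1.5633 × 2.8479 × 11.552 = 0.97446
(2) 0.016011 × 10.354 × 0.27393 × 21.559 = 0.97903
(3) 2.6364 × 8.6462 × 0.010404 × 4.6444 = 1.10145
(4) 3.1262 × 6.3333 × 0.13202 × 0.45932 = 1.20061
Highest is cycle (4) at 1.2006 (>1, arbitrage).

1.2006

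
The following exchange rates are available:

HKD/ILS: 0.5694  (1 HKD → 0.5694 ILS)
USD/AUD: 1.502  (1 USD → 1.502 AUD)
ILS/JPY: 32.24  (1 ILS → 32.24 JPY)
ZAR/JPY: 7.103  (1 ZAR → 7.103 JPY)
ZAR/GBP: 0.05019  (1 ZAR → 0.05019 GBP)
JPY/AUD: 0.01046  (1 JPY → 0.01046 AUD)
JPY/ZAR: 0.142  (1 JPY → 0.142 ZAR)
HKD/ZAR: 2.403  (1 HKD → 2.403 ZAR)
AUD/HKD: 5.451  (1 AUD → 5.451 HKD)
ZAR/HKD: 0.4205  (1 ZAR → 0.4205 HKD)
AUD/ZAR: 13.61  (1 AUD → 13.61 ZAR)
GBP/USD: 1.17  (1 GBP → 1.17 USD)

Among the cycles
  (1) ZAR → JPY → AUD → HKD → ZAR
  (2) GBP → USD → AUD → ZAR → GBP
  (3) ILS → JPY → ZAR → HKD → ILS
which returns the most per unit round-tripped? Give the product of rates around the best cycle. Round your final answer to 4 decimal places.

(1) 7.103 × 0.01046 × 5.451 × 2.403 = 0.97320
(2) 1.17 × 1.502 × 13.61 × 0.05019 = 1.20041
(3) 32.24 × 0.142 × 0.4205 × 0.5694 = 1.09614
Highest is cycle (2) at 1.2004 (>1, arbitrage).

1.2004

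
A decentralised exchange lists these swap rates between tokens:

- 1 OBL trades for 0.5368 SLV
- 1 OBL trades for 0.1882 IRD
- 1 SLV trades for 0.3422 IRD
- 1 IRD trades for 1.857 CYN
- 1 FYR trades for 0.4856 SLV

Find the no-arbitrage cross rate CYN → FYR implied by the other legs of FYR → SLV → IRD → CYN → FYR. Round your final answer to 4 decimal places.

3.2406

Known legs of the cycle: 0.4856 × 0.3422 × 1.857 = 0.30858199824
For no arbitrage the full-cycle product must be 1, so the missing rate is 1 / 0.30858199824 ≈ 3.240630.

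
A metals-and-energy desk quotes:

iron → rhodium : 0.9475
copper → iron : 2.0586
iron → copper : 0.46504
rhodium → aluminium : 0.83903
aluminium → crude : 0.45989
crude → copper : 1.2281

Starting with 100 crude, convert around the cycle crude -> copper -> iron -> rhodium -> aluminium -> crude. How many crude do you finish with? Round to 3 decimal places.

92.431

100 crude × 1.2281 = 122.81 copper
122.81 copper × 2.0586 = 252.816666 iron
252.816666 iron × 0.9475 = 239.543791035 rhodium
239.543791035 rhodium × 0.83903 = 200.98442699209605 aluminium
200.98442699209605 aluminium × 0.45989 = 92.4307281293950524345 crude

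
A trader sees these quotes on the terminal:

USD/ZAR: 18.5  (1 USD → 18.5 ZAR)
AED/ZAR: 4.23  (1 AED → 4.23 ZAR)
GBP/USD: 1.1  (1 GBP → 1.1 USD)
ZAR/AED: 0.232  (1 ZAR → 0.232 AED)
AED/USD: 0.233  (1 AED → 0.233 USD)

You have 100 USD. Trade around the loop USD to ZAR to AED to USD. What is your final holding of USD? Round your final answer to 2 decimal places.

100.00

100 USD × 18.5 = 1850 ZAR
1850 ZAR × 0.232 = 429.2 AED
429.2 AED × 0.233 = 100.0036 USD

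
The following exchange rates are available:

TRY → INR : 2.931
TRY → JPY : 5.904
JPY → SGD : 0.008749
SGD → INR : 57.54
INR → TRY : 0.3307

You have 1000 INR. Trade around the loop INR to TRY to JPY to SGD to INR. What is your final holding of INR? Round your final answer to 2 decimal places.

1000 INR × 0.3307 = 330.7 TRY
330.7 TRY × 5.904 = 1952.4528 JPY
1952.4528 JPY × 0.008749 = 17.0820095472 SGD
17.0820095472 SGD × 57.54 = 982.898829345888 INR

982.90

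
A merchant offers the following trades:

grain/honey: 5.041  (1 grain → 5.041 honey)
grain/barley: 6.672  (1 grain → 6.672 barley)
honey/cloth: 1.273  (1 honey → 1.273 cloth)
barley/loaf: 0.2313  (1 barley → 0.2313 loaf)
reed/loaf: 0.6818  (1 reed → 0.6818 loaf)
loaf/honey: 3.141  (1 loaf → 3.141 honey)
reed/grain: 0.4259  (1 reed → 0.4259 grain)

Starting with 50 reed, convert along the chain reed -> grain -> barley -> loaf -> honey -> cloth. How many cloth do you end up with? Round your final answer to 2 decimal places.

131.40

50 reed × 0.4259 = 21.295 grain
21.295 grain × 6.672 = 142.08024 barley
142.08024 barley × 0.2313 = 32.863159512 loaf
32.863159512 loaf × 3.141 = 103.223184027192 honey
103.223184027192 honey × 1.273 = 131.403113266615416 cloth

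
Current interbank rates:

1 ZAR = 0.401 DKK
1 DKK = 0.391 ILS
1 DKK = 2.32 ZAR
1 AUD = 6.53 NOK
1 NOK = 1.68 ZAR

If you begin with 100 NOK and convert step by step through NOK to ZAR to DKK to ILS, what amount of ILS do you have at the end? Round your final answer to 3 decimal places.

100 NOK × 1.68 = 168 ZAR
168 ZAR × 0.401 = 67.368 DKK
67.368 DKK × 0.391 = 26.340888 ILS

26.341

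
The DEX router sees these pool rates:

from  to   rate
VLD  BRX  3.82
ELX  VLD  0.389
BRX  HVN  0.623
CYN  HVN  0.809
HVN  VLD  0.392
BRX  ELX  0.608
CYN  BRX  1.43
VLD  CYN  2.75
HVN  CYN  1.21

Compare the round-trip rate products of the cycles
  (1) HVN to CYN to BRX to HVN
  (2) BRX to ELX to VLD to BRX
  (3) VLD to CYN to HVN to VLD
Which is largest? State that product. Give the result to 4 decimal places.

(1) 1.21 × 1.43 × 0.623 = 1.07798
(2) 0.608 × 0.389 × 3.82 = 0.90348
(3) 2.75 × 0.809 × 0.392 = 0.87210
Highest is cycle (1) at 1.0780 (>1, arbitrage).

1.0780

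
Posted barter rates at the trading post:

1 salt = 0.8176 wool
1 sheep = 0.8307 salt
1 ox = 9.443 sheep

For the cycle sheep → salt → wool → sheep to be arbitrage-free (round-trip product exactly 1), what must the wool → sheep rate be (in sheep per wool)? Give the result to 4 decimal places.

Known legs of the cycle: 0.8307 × 0.8176 = 0.67918032
For no arbitrage the full-cycle product must be 1, so the missing rate is 1 / 0.67918032 ≈ 1.472363.

1.4724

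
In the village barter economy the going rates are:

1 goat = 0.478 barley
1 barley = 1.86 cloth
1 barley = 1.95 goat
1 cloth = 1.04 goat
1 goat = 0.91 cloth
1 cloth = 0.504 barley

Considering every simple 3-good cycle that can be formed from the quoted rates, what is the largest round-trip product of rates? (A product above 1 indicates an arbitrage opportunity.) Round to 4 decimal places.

0.9246

barley→cloth→goat→barley: 1.86 × 1.04 × 0.478 = 0.92464
barley→goat→cloth→barley: 1.95 × 0.91 × 0.504 = 0.89435
Maximum is barley→cloth→goat→barley at 0.9246; no arbitrage — every cycle loses value.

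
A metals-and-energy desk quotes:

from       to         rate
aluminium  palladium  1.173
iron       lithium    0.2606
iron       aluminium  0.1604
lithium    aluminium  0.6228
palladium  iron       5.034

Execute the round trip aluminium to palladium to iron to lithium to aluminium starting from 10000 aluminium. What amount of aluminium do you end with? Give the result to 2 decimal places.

10000 aluminium × 1.173 = 11730 palladium
11730 palladium × 5.034 = 59048.82 iron
59048.82 iron × 0.2606 = 15388.122492 lithium
15388.122492 lithium × 0.6228 = 9583.7226880176 aluminium

9583.72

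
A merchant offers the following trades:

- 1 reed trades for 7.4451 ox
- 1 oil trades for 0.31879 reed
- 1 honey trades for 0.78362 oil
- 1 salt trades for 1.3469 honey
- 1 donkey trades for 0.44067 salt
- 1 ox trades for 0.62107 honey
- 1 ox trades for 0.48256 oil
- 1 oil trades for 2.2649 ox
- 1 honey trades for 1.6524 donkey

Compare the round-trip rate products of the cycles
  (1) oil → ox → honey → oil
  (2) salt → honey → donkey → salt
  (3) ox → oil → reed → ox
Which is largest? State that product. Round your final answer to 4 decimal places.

1.1453

(1) 2.2649 × 0.62107 × 0.78362 = 1.10229
(2) 1.3469 × 1.6524 × 0.44067 = 0.98076
(3) 0.48256 × 0.31879 × 7.4451 = 1.14532
Highest is cycle (3) at 1.1453 (>1, arbitrage).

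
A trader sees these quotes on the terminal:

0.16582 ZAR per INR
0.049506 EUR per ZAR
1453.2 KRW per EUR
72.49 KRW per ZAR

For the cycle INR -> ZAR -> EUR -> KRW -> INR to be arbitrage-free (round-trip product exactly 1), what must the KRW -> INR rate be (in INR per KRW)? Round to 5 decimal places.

Known legs of the cycle: 0.16582 × 0.049506 × 1453.2 = 11.929442205744
For no arbitrage the full-cycle product must be 1, so the missing rate is 1 / 11.929442205744 ≈ 0.0838262.

0.08383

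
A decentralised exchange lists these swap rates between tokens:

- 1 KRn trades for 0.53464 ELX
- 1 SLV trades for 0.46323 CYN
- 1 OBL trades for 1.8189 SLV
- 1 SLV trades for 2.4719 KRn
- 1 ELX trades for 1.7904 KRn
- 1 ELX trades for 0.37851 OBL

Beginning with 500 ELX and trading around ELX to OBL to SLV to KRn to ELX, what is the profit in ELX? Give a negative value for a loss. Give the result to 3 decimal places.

-45.066

500 ELX × 0.37851 = 189.255 OBL
189.255 OBL × 1.8189 = 344.2359195 SLV
344.2359195 SLV × 2.4719 = 850.91676941205 KRn
850.91676941205 KRn × 0.53464 = 454.934141598458412 ELX
Net change: 454.934141598458412 − 500 = -45.065858401541588 ELX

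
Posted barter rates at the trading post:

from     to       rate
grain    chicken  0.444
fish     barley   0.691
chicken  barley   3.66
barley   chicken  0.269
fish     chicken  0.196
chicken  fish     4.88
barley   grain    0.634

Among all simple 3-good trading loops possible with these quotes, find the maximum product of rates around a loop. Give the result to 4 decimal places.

1.0303

barley→grain→chicken→barley: 0.634 × 0.444 × 3.66 = 1.03028
fish→barley→chicken→fish: 0.691 × 0.269 × 4.88 = 0.90709
Maximum is barley→grain→chicken→barley at 1.0303; arbitrage exists.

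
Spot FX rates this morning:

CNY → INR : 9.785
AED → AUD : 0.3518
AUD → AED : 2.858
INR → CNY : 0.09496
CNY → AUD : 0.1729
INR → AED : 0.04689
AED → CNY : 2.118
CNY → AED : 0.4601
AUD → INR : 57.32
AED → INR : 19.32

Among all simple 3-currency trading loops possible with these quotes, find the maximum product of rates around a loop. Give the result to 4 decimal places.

AUD→AED→CNY→AUD: 2.858 × 2.118 × 0.1729 = 1.04661
CNY→INR→AED→CNY: 9.785 × 0.04689 × 2.118 = 0.97178
AUD→INR→AED→AUD: 57.32 × 0.04689 × 0.3518 = 0.94555
AUD→INR→CNY→AUD: 57.32 × 0.09496 × 0.1729 = 0.94111
CNY→AED→INR→CNY: 0.4601 × 19.32 × 0.09496 = 0.84411
Maximum is AUD→AED→CNY→AUD at 1.0466; arbitrage exists.

1.0466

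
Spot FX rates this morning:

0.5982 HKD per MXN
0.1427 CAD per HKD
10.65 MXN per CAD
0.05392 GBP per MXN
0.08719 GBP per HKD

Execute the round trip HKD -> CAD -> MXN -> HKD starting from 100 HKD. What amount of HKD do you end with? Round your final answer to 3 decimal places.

100 HKD × 0.1427 = 14.27 CAD
14.27 CAD × 10.65 = 151.9755 MXN
151.9755 MXN × 0.5982 = 90.9117441 HKD

90.912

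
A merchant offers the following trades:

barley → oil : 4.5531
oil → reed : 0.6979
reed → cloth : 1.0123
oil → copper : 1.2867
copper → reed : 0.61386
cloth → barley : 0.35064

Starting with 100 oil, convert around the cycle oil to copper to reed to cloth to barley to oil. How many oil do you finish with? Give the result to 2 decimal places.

127.65

100 oil × 1.2867 = 128.67 copper
128.67 copper × 0.61386 = 78.9853662 reed
78.9853662 reed × 1.0123 = 79.95688620426 cloth
79.95688620426 cloth × 0.35064 = 28.0360825786617264 barley
28.0360825786617264 barley × 4.5531 = 127.65108758890470647184 oil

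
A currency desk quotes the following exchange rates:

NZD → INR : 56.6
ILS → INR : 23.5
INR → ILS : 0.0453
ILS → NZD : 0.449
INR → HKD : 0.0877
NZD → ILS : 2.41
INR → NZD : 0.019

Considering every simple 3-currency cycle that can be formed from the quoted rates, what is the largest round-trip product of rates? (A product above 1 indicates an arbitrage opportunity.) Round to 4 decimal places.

NZD→INR→ILS→NZD: 56.6 × 0.0453 × 0.449 = 1.15123
NZD→ILS→INR→NZD: 2.41 × 23.5 × 0.019 = 1.07607
Maximum is NZD→INR→ILS→NZD at 1.1512; arbitrage exists.

1.1512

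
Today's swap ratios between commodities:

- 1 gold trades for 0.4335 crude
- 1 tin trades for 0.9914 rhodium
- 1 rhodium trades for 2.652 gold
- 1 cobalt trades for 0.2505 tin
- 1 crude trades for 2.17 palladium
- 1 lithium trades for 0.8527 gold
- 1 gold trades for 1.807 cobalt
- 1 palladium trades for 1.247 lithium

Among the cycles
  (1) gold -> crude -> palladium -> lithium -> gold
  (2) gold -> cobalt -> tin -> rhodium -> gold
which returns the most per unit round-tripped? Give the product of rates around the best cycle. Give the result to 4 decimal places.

(1) 0.4335 × 2.17 × 1.247 × 0.8527 = 1.00026
(2) 1.807 × 0.2505 × 0.9914 × 2.652 = 1.19011
Highest is cycle (2) at 1.1901 (>1, arbitrage).

1.1901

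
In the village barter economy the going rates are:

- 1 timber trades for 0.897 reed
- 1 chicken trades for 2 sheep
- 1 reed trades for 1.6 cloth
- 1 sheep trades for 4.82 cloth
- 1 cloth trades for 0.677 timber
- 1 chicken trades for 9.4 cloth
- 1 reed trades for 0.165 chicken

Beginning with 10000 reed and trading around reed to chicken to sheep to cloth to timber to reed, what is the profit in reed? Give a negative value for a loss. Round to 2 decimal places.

-340.78

10000 reed × 0.165 = 1650 chicken
1650 chicken × 2 = 3300 sheep
3300 sheep × 4.82 = 15906 cloth
15906 cloth × 0.677 = 10768.362 timber
10768.362 timber × 0.897 = 9659.220714 reed
Net change: 9659.220714 − 10000 = -340.779286 reed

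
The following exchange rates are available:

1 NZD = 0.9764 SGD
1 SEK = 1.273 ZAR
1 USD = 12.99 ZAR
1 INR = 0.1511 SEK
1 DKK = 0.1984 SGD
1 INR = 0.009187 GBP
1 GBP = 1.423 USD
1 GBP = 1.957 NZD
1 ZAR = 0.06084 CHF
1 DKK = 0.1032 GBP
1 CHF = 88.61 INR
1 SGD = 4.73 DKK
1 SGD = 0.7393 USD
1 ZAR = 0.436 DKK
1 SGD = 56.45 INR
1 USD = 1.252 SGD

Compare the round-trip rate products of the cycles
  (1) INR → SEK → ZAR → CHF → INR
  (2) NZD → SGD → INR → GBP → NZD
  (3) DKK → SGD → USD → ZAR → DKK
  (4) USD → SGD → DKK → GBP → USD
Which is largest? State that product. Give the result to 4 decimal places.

(1) 0.1511 × 1.273 × 0.06084 × 88.61 = 1.03697
(2) 0.9764 × 56.45 × 0.009187 × 1.957 = 0.99096
(3) 0.1984 × 0.7393 × 12.99 × 0.436 = 0.83073
(4) 1.252 × 4.73 × 0.1032 × 1.423 = 0.86966
Highest is cycle (1) at 1.0370 (>1, arbitrage).

1.0370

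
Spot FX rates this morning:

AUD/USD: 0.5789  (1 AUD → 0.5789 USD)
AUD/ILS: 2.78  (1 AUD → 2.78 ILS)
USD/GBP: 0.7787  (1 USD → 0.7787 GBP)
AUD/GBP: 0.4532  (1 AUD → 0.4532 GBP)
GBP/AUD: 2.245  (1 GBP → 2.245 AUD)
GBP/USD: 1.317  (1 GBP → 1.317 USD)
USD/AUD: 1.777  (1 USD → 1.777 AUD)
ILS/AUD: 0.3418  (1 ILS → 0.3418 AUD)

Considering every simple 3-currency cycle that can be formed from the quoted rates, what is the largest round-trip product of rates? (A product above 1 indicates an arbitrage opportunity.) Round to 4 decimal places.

GBP→USD→AUD→GBP: 1.317 × 1.777 × 0.4532 = 1.06063
GBP→AUD→USD→GBP: 2.245 × 0.5789 × 0.7787 = 1.01202
Maximum is GBP→USD→AUD→GBP at 1.0606; arbitrage exists.

1.0606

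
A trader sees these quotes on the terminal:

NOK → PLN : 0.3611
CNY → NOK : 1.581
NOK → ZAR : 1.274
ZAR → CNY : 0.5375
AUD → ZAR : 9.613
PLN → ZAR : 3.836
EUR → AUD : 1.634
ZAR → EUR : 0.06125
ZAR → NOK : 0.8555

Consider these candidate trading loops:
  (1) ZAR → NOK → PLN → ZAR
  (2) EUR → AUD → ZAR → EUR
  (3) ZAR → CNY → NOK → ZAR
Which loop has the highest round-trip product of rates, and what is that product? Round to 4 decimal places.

(1) 0.8555 × 0.3611 × 3.836 = 1.18502
(2) 1.634 × 9.613 × 0.06125 = 0.96209
(3) 0.5375 × 1.581 × 1.274 = 1.08263
Highest is cycle (1) at 1.1850 (>1, arbitrage).

1.1850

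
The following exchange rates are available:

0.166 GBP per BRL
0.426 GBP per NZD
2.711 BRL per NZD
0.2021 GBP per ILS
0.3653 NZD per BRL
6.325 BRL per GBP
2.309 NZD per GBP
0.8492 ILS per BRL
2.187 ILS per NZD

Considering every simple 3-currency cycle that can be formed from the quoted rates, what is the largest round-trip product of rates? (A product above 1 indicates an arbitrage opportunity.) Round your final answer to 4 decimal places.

1.0855

BRL→ILS→GBP→BRL: 0.8492 × 0.2021 × 6.325 = 1.08552
NZD→BRL→GBP→NZD: 2.711 × 0.166 × 2.309 = 1.03911
NZD→ILS→GBP→NZD: 2.187 × 0.2021 × 2.309 = 1.02056
NZD→GBP→BRL→NZD: 0.426 × 6.325 × 0.3653 = 0.98428
Maximum is BRL→ILS→GBP→BRL at 1.0855; arbitrage exists.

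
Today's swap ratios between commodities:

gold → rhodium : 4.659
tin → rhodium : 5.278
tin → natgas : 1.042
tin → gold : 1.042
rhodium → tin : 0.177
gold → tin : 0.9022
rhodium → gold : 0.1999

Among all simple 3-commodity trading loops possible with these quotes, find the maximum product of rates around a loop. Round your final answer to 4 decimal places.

gold→tin→rhodium→gold: 0.9022 × 5.278 × 0.1999 = 0.95189
gold→rhodium→tin→gold: 4.659 × 0.177 × 1.042 = 0.85928
Maximum is gold→tin→rhodium→gold at 0.9519; no arbitrage — every cycle loses value.

0.9519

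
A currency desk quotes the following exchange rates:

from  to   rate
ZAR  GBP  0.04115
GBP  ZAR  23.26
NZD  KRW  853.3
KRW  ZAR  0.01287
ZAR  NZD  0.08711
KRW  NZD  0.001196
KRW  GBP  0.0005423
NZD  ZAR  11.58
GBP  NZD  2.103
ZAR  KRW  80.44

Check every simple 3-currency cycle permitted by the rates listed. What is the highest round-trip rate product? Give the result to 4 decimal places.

1.1141

KRW→NZD→ZAR→KRW: 0.001196 × 11.58 × 80.44 = 1.11407
KRW→GBP→ZAR→KRW: 0.0005423 × 23.26 × 80.44 = 1.01466
ZAR→GBP→NZD→ZAR: 0.04115 × 2.103 × 11.58 = 1.00212
KRW→GBP→NZD→KRW: 0.0005423 × 2.103 × 853.3 = 0.97315
KRW→ZAR→NZD→KRW: 0.01287 × 0.08711 × 853.3 = 0.95664
Maximum is KRW→NZD→ZAR→KRW at 1.1141; arbitrage exists.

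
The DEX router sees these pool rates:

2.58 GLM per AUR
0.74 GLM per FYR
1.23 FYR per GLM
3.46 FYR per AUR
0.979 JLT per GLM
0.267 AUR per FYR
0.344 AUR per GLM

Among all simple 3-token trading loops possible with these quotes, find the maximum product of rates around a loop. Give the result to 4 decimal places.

0.8808

FYR→GLM→AUR→FYR: 0.74 × 0.344 × 3.46 = 0.88078
FYR→AUR→GLM→FYR: 0.267 × 2.58 × 1.23 = 0.84730
Maximum is FYR→GLM→AUR→FYR at 0.8808; no arbitrage — every cycle loses value.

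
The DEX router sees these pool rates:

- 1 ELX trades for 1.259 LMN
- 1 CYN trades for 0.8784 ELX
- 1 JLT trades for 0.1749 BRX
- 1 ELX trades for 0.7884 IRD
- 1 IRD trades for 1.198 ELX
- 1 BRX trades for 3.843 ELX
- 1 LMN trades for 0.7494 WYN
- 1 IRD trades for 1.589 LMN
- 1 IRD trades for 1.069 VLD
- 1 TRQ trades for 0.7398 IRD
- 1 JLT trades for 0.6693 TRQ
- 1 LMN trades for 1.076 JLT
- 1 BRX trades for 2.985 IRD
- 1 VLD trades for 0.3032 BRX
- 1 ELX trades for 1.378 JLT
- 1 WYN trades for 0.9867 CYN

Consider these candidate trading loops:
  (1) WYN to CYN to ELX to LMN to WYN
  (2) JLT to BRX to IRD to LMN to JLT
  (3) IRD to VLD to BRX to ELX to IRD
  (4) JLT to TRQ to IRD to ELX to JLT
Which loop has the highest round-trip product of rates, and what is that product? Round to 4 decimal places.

(1) 0.9867 × 0.8784 × 1.259 × 0.7494 = 0.81774
(2) 0.1749 × 2.985 × 1.589 × 1.076 = 0.89263
(3) 1.069 × 0.3032 × 3.843 × 0.7884 = 0.98203
(4) 0.6693 × 0.7398 × 1.198 × 1.378 = 0.81741
Highest is cycle (3) at 0.9820 (≤1, no arbitrage).

0.9820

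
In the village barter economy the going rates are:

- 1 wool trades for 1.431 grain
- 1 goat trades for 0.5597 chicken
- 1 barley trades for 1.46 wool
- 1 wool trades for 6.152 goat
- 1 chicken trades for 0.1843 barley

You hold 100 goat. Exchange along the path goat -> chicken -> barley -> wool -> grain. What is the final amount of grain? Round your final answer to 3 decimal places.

100 goat × 0.5597 = 55.97 chicken
55.97 chicken × 0.1843 = 10.315271 barley
10.315271 barley × 1.46 = 15.06029566 wool
15.06029566 wool × 1.431 = 21.55128308946 grain

21.551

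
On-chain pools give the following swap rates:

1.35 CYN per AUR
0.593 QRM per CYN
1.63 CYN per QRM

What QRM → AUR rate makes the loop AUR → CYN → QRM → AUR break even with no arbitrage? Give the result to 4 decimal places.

Known legs of the cycle: 1.35 × 0.593 = 0.80055
For no arbitrage the full-cycle product must be 1, so the missing rate is 1 / 0.80055 ≈ 1.249141.

1.2491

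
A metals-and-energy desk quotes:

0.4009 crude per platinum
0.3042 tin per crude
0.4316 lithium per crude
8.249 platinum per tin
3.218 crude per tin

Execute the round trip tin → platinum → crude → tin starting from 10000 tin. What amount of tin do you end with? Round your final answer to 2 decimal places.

10059.97

10000 tin × 8.249 = 82490 platinum
82490 platinum × 0.4009 = 33070.241 crude
33070.241 crude × 0.3042 = 10059.9673122 tin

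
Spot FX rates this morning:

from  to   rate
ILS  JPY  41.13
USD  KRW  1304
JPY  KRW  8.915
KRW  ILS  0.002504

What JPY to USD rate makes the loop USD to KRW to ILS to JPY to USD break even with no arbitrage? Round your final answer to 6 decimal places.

Known legs of the cycle: 1304 × 0.002504 × 41.13 = 134.29833408
For no arbitrage the full-cycle product must be 1, so the missing rate is 1 / 134.29833408 ≈ 0.00744611.

0.007446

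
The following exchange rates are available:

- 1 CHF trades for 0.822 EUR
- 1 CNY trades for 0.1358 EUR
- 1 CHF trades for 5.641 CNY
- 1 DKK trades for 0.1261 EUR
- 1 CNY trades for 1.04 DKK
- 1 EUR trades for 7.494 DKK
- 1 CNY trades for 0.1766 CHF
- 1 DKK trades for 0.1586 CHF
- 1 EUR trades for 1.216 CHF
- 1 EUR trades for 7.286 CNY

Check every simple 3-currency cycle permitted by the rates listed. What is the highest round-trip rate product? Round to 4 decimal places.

CHF→EUR→CNY→CHF: 0.822 × 7.286 × 0.1766 = 1.05767
CHF→EUR→DKK→CHF: 0.822 × 7.494 × 0.1586 = 0.97699
CNY→DKK→EUR→CNY: 1.04 × 0.1261 × 7.286 = 0.95552
CHF→CNY→EUR→CHF: 5.641 × 0.1358 × 1.216 = 0.93151
CHF→CNY→DKK→CHF: 5.641 × 1.04 × 0.1586 = 0.93045
Maximum is CHF→EUR→CNY→CHF at 1.0577; arbitrage exists.

1.0577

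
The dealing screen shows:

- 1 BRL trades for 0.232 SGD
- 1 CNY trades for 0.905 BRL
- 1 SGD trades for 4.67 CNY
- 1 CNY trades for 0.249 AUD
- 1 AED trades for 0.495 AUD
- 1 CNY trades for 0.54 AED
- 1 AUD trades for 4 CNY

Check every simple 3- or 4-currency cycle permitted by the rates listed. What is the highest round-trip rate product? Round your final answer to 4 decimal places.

AUD→CNY→AED→AUD: 4 × 0.54 × 0.495 = 1.06920
BRL→SGD→CNY→BRL: 0.232 × 4.67 × 0.905 = 0.98051
Maximum is AUD→CNY→AED→AUD at 1.0692; arbitrage exists.

1.0692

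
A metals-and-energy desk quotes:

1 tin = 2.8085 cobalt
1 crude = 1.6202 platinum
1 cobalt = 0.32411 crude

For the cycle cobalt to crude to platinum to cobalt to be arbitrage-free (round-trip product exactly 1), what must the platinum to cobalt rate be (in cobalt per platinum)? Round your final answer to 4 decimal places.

1.9043

Known legs of the cycle: 0.32411 × 1.6202 = 0.525123022
For no arbitrage the full-cycle product must be 1, so the missing rate is 1 / 0.525123022 ≈ 1.904316.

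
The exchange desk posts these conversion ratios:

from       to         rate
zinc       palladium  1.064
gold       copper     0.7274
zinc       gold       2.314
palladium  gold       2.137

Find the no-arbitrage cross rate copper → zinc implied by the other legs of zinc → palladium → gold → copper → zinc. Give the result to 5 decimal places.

0.60462

Known legs of the cycle: 1.064 × 2.137 × 0.7274 = 1.6539388432
For no arbitrage the full-cycle product must be 1, so the missing rate is 1 / 1.6539388432 ≈ 0.6046173.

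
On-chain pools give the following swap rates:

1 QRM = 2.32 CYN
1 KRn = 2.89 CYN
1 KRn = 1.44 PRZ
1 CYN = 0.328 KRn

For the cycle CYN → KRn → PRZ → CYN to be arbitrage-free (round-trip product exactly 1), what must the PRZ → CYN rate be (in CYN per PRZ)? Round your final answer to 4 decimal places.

2.1172

Known legs of the cycle: 0.328 × 1.44 = 0.47232
For no arbitrage the full-cycle product must be 1, so the missing rate is 1 / 0.47232 ≈ 2.117209.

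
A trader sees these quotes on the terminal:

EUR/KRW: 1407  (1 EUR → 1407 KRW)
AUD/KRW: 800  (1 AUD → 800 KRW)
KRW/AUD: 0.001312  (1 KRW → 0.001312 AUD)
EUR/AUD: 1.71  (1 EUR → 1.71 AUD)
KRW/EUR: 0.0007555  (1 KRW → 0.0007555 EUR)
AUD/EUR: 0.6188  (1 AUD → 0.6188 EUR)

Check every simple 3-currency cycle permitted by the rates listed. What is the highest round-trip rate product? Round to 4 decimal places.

EUR→KRW→AUD→EUR: 1407 × 0.001312 × 0.6188 = 1.14229
EUR→AUD→KRW→EUR: 1.71 × 800 × 0.0007555 = 1.03352
Maximum is EUR→KRW→AUD→EUR at 1.1423; arbitrage exists.

1.1423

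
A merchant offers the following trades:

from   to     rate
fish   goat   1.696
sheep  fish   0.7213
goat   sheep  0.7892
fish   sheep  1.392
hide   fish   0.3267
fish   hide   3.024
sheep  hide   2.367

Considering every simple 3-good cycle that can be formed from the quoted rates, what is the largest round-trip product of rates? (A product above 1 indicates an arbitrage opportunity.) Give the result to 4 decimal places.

fish→sheep→hide→fish: 1.392 × 2.367 × 0.3267 = 1.07643
fish→goat→sheep→fish: 1.696 × 0.7892 × 0.7213 = 0.96545
Maximum is fish→sheep→hide→fish at 1.0764; arbitrage exists.

1.0764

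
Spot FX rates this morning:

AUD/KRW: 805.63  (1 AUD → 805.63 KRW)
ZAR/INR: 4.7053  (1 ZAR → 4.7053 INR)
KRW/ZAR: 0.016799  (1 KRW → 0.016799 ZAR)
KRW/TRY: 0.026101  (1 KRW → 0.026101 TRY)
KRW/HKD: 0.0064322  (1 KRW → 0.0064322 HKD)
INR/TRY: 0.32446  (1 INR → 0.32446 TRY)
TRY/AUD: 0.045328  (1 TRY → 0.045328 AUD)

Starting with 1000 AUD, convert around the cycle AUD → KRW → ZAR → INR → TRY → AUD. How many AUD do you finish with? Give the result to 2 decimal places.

936.56

1000 AUD × 805.63 = 805630 KRW
805630 KRW × 0.016799 = 13533.77837 ZAR
13533.77837 ZAR × 4.7053 = 63680.487364361 INR
63680.487364361 INR × 0.32446 = 20661.77093024057006 TRY
20661.77093024057006 TRY × 0.045328 = 936.55675272594455967968 AUD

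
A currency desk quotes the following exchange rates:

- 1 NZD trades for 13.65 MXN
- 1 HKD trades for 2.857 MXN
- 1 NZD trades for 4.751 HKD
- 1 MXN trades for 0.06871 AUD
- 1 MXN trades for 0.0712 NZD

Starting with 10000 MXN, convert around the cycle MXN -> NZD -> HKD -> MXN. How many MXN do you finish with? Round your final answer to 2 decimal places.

10000 MXN × 0.0712 = 712 NZD
712 NZD × 4.751 = 3382.712 HKD
3382.712 HKD × 2.857 = 9664.408184 MXN

9664.41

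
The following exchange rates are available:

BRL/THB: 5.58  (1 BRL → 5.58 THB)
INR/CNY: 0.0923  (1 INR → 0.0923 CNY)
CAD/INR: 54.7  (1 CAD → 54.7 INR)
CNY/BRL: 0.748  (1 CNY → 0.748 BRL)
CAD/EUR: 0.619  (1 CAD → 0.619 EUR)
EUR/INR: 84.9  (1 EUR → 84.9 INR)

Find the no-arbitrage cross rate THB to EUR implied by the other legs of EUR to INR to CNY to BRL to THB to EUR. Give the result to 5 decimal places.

Known legs of the cycle: 84.9 × 0.0923 × 0.748 × 5.58 = 32.7073371768
For no arbitrage the full-cycle product must be 1, so the missing rate is 1 / 32.7073371768 ≈ 0.0305742.

0.03057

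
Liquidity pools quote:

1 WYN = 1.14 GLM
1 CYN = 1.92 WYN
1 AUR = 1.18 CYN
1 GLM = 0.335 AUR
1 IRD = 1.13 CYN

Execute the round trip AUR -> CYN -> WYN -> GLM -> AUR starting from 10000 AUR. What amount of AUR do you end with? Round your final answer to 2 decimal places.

8652.33

10000 AUR × 1.18 = 11800 CYN
11800 CYN × 1.92 = 22656 WYN
22656 WYN × 1.14 = 25827.84 GLM
25827.84 GLM × 0.335 = 8652.3264 AUR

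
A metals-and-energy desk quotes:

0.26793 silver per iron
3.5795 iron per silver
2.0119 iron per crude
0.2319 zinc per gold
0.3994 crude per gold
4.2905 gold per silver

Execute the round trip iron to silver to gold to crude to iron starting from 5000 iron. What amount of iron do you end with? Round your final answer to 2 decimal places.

4618.64

5000 iron × 0.26793 = 1339.65 silver
1339.65 silver × 4.2905 = 5747.768325 gold
5747.768325 gold × 0.3994 = 2295.658669005 crude
2295.658669005 crude × 2.0119 = 4618.6356761711595 iron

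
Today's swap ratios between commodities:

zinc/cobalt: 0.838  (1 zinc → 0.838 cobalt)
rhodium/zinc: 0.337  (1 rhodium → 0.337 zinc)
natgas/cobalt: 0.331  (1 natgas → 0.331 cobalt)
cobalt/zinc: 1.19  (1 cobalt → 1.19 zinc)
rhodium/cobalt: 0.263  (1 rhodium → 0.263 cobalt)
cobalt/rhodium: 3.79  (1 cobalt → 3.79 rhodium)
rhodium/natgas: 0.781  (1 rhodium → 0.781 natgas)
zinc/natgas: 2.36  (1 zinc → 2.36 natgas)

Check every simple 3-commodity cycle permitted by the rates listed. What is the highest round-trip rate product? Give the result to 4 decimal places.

rhodium→zinc→cobalt→rhodium: 0.337 × 0.838 × 3.79 = 1.07032
natgas→cobalt→rhodium→natgas: 0.331 × 3.79 × 0.781 = 0.97976
natgas→cobalt→zinc→natgas: 0.331 × 1.19 × 2.36 = 0.92958
Maximum is rhodium→zinc→cobalt→rhodium at 1.0703; arbitrage exists.

1.0703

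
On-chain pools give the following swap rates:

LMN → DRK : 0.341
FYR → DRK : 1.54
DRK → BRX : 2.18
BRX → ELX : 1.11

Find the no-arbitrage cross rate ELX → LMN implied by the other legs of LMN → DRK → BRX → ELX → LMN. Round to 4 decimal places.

Known legs of the cycle: 0.341 × 2.18 × 1.11 = 0.8251518
For no arbitrage the full-cycle product must be 1, so the missing rate is 1 / 0.8251518 ≈ 1.211898.

1.2119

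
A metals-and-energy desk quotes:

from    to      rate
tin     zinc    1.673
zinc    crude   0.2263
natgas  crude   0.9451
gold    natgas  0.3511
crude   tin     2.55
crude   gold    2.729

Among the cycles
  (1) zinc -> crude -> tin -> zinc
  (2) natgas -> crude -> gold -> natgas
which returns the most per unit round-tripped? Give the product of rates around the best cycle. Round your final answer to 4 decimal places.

0.9654

(1) 0.2263 × 2.55 × 1.673 = 0.96543
(2) 0.9451 × 2.729 × 0.3511 = 0.90555
Highest is cycle (1) at 0.9654 (≤1, no arbitrage).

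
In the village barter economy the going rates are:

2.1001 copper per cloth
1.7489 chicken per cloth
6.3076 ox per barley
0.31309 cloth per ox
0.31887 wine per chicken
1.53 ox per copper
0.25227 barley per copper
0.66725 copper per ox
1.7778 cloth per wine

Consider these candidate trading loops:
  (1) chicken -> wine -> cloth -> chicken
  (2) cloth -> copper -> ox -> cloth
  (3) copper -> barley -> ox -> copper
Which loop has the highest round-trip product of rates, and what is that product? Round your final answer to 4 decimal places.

(1) 0.31887 × 1.7778 × 1.7489 = 0.99143
(2) 2.1001 × 1.53 × 0.31309 = 1.00601
(3) 0.25227 × 6.3076 × 0.66725 = 1.06174
Highest is cycle (3) at 1.0617 (>1, arbitrage).

1.0617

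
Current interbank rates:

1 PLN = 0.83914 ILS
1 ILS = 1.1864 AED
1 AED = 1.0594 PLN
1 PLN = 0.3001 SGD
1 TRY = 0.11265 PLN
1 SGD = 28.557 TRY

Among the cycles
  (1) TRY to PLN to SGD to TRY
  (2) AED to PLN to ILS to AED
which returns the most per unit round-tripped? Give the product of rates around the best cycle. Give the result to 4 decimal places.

1.0547

(1) 0.11265 × 0.3001 × 28.557 = 0.96541
(2) 1.0594 × 0.83914 × 1.1864 = 1.05469
Highest is cycle (2) at 1.0547 (>1, arbitrage).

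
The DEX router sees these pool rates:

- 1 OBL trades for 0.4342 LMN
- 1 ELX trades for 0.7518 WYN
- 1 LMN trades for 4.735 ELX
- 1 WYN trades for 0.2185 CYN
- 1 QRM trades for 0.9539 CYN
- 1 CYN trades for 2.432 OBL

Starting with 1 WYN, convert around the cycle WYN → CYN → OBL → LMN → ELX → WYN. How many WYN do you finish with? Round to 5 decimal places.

1 WYN × 0.2185 = 0.2185 CYN
0.2185 CYN × 2.432 = 0.531392 OBL
0.531392 OBL × 0.4342 = 0.2307304064 LMN
0.2307304064 LMN × 4.735 = 1.092508474304 ELX
1.092508474304 ELX × 0.7518 = 0.8213478709817472 WYN

0.82135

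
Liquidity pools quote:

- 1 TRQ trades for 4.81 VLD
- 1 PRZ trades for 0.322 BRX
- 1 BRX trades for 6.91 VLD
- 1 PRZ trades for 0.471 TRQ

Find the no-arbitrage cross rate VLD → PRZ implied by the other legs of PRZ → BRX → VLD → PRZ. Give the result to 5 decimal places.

Known legs of the cycle: 0.322 × 6.91 = 2.22502
For no arbitrage the full-cycle product must be 1, so the missing rate is 1 / 2.22502 ≈ 0.4494342.

0.44943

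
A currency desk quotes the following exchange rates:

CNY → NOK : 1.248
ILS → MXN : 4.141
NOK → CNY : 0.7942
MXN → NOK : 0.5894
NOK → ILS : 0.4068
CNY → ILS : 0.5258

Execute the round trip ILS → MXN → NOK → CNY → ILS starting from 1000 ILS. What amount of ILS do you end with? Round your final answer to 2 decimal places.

1000 ILS × 4.141 = 4141 MXN
4141 MXN × 0.5894 = 2440.7054 NOK
2440.7054 NOK × 0.7942 = 1938.40822868 CNY
1938.40822868 CNY × 0.5258 = 1019.215046639944 ILS

1019.22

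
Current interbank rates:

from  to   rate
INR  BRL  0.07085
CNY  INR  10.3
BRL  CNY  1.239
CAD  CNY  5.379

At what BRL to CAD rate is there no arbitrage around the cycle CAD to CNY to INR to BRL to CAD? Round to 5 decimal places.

Known legs of the cycle: 5.379 × 10.3 × 0.07085 = 3.925352145
For no arbitrage the full-cycle product must be 1, so the missing rate is 1 / 3.925352145 ≈ 0.2547542.

0.25475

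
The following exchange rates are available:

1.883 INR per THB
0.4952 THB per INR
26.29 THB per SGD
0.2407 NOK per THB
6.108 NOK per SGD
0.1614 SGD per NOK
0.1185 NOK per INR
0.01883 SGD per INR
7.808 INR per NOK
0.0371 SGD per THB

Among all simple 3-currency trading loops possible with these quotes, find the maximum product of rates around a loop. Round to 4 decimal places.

THB→NOK→SGD→THB: 0.2407 × 0.1614 × 26.29 = 1.02134
THB→INR→SGD→THB: 1.883 × 0.01883 × 26.29 = 0.93216
THB→NOK→INR→THB: 0.2407 × 7.808 × 0.4952 = 0.93067
NOK→INR→SGD→NOK: 7.808 × 0.01883 × 6.108 = 0.89803
Maximum is THB→NOK→SGD→THB at 1.0213; arbitrage exists.

1.0213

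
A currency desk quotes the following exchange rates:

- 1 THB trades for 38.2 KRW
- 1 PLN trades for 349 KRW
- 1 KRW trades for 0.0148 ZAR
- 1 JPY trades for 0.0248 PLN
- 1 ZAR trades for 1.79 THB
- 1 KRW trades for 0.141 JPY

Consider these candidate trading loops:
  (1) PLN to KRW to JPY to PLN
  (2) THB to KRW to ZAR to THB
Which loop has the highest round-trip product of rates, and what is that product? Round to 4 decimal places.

1.2204

(1) 349 × 0.141 × 0.0248 = 1.22038
(2) 38.2 × 0.0148 × 1.79 = 1.01199
Highest is cycle (1) at 1.2204 (>1, arbitrage).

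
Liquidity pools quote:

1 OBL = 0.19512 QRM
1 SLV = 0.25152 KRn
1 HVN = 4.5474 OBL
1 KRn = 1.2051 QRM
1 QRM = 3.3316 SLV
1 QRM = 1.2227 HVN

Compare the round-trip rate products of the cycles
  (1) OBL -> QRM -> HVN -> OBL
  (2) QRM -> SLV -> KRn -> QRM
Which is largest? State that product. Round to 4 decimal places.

(1) 0.19512 × 1.2227 × 4.5474 = 1.08489
(2) 3.3316 × 0.25152 × 1.2051 = 1.00983
Highest is cycle (1) at 1.0849 (>1, arbitrage).

1.0849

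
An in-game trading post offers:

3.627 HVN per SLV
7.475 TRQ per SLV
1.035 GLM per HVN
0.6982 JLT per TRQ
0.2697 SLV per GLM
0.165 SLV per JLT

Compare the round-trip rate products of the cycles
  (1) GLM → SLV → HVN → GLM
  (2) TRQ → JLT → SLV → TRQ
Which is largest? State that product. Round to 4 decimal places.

(1) 0.2697 × 3.627 × 1.035 = 1.01244
(2) 0.6982 × 0.165 × 7.475 = 0.86114
Highest is cycle (1) at 1.0124 (>1, arbitrage).

1.0124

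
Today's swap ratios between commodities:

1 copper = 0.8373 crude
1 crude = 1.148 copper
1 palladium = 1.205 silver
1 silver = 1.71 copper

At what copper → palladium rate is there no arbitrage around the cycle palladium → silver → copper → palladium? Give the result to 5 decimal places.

Known legs of the cycle: 1.205 × 1.71 = 2.06055
For no arbitrage the full-cycle product must be 1, so the missing rate is 1 / 2.06055 ≈ 0.4853073.

0.48531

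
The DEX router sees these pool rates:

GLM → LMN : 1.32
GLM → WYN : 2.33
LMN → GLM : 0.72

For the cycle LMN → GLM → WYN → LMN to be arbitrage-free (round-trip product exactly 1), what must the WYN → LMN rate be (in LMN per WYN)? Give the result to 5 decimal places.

0.59609

Known legs of the cycle: 0.72 × 2.33 = 1.6776
For no arbitrage the full-cycle product must be 1, so the missing rate is 1 / 1.6776 ≈ 0.5960897.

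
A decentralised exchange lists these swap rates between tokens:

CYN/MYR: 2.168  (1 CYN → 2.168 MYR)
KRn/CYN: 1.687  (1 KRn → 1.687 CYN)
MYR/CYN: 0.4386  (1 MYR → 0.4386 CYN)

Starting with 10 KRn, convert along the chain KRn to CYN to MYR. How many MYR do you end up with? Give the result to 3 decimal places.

36.574

10 KRn × 1.687 = 16.87 CYN
16.87 CYN × 2.168 = 36.57416 MYR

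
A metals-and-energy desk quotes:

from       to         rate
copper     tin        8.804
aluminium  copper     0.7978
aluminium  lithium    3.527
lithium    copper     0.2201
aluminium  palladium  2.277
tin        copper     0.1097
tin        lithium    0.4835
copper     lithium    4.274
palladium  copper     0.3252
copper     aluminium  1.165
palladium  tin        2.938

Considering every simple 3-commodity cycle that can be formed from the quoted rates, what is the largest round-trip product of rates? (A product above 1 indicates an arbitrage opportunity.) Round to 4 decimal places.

0.9369

copper→tin→lithium→copper: 8.804 × 0.4835 × 0.2201 = 0.93691
aluminium→lithium→copper→aluminium: 3.527 × 0.2201 × 1.165 = 0.90438
palladium→copper→aluminium→palladium: 0.3252 × 1.165 × 2.277 = 0.86266
Maximum is copper→tin→lithium→copper at 0.9369; no arbitrage — every cycle loses value.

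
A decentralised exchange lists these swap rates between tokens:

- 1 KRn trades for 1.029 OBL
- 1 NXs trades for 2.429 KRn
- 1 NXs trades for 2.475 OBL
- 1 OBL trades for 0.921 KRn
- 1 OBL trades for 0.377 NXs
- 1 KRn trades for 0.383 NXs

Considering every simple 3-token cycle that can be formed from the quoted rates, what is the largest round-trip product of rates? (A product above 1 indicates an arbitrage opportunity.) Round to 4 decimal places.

NXs→KRn→OBL→NXs: 2.429 × 1.029 × 0.377 = 0.94229
NXs→OBL→KRn→NXs: 2.475 × 0.921 × 0.383 = 0.87304
Maximum is NXs→KRn→OBL→NXs at 0.9423; no arbitrage — every cycle loses value.

0.9423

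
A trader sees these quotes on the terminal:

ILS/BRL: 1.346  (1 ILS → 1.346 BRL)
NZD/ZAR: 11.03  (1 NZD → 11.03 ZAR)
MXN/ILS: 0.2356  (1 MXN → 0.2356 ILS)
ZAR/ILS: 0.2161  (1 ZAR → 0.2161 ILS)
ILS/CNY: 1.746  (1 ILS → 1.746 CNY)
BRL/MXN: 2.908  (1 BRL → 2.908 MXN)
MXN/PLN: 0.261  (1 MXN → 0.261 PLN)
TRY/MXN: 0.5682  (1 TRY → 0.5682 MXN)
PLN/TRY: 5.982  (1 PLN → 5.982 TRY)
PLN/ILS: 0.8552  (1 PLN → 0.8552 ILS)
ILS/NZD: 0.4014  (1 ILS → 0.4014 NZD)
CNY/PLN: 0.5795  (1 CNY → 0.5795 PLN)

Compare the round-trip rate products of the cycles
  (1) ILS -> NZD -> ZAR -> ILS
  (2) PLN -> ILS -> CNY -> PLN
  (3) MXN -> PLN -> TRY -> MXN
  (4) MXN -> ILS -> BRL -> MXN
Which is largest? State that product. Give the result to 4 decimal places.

0.9568

(1) 0.4014 × 11.03 × 0.2161 = 0.95677
(2) 0.8552 × 1.746 × 0.5795 = 0.86530
(3) 0.261 × 5.982 × 0.5682 = 0.88713
(4) 0.2356 × 1.346 × 2.908 = 0.92218
Highest is cycle (1) at 0.9568 (≤1, no arbitrage).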